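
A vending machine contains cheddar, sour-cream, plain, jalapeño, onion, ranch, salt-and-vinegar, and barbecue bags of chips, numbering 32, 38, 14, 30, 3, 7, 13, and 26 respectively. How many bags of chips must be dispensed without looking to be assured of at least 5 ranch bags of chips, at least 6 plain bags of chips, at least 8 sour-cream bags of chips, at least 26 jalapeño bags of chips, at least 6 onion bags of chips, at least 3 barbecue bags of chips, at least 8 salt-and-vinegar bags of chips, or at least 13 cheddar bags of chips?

Each of the 8 flavors has its own threshold; avoid all of them simultaneously.
The worst case stops just short of every target: 12 cheddar, 7 sour-cream, 5 plain, 25 jalapeño, all 3 onion, 4 ranch, 7 salt-and-vinegar, 2 barbecue — 12 + 7 + 5 + 25 + 3 + 4 + 7 + 2 = 65 bags of chips.
One more bag of chips must push some flavor to its target, so 65 + 1 = 66.

66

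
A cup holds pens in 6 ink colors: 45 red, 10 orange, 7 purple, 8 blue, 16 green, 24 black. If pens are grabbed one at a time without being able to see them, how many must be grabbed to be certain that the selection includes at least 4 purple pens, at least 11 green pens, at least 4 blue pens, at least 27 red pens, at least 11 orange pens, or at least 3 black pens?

The worst case stops just short of every target: 26 red, 10 orange, 3 purple, 3 blue, 10 green, 2 black — 26 + 10 + 3 + 3 + 10 + 2 = 54 pens.
One more pen must push some ink color to its target, so 54 + 1 = 55.

55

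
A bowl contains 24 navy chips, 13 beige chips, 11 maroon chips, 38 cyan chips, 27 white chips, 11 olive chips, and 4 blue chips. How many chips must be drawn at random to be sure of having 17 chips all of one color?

In the worst case we take at most 16 of each color, but all 13 beige, all 11 maroon, all 11 olive, and all 4 blue (fewer than 16), giving 16 + 13 + 11 + 16 + 16 + 11 + 4 = 87.
One more chip then forces some color to 17, so 87 + 1 = 88.

88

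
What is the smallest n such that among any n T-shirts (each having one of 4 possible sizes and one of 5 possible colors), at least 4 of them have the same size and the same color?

There are 4 × 5 = 20 (size, color) combinations acting as pigeonholes.
With 20 × 3 = 60 T-shirts we could place exactly 3 in each, with no (size, color) pair reaching 4.
One more forces some (size, color) pair to hold 4, so 60 + 1 = 61.

61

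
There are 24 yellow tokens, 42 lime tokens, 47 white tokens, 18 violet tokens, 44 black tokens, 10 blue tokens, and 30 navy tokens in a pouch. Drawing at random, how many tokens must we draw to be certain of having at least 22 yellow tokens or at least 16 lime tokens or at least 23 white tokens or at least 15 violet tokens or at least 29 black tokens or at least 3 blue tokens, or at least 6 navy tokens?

108

Each of the 7 colors has its own threshold; avoid all of them simultaneously.
The worst case stops just short of every target: 21 yellow, 15 lime, 22 white, 14 violet, 28 black, 2 blue, 5 navy — 21 + 15 + 22 + 14 + 28 + 2 + 5 = 107 tokens.
One more token must push some color to its target, so 107 + 1 = 108.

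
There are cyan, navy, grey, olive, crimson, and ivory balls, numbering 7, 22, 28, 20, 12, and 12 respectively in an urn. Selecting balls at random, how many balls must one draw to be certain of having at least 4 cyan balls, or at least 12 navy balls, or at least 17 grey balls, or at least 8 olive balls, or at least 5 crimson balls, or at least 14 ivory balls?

Each of the 6 colors has its own threshold; avoid all of them simultaneously.
The worst case stops just short of every target: 3 cyan, 11 navy, 16 grey, 7 olive, 4 crimson, all 12 ivory — 3 + 11 + 16 + 7 + 4 + 12 = 53 balls.
One more ball must push some color to its target, so 53 + 1 = 54.

54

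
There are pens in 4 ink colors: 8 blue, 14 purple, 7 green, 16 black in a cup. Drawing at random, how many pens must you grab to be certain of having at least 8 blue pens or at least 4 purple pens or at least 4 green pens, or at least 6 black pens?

The worst case stops just short of every target: 7 blue, 3 purple, 3 green, 5 black — 7 + 3 + 3 + 5 = 18 pens.
One more pen must push some ink color to its target, so 18 + 1 = 19.

19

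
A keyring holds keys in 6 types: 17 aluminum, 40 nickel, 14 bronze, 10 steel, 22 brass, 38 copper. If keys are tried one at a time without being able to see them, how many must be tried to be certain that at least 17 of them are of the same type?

In the worst case we take at most 16 of each type, but all 14 bronze and all 10 steel (fewer than 16), giving 16 + 16 + 14 + 10 + 16 + 16 = 88.
One more key then forces some type to 17, so 88 + 1 = 89.

89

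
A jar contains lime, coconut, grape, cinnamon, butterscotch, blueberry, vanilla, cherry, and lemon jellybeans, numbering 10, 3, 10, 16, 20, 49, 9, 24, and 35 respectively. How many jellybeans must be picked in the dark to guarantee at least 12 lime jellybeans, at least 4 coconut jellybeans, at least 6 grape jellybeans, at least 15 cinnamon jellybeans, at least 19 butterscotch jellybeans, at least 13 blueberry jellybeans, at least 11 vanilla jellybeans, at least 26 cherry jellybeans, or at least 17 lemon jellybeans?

The worst case stops just short of every target: all 10 lime, 3 coconut, 5 grape, 14 cinnamon, 18 butterscotch, 12 blueberry, all 9 vanilla, all 24 cherry, 16 lemon — 10 + 3 + 5 + 14 + 18 + 12 + 9 + 24 + 16 = 111 jellybeans.
One more jellybean must push some flavor to its target, so 111 + 1 = 112.

112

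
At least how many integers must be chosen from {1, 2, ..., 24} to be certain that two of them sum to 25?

13

Partition {1, …, 24} into 12 pairs: {1,24}, {2,23}, …, {12,13}.
Choosing 12 integers — say the integers 1 through 12 — takes one from each pair and avoids the property.
Choosing 13 forces two into the same pair by pigeonhole, and those sum to 25. So 13.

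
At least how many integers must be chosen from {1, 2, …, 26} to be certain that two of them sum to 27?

Partition {1, …, 26} into 13 pairs: {1,26}, {2,25}, …, {13,14}.
Choosing 13 integers — say the integers 1 through 13 — takes one from each pair and avoids the property.
Choosing 14 forces two into the same pair by pigeonhole, and those sum to 27. So 14.

14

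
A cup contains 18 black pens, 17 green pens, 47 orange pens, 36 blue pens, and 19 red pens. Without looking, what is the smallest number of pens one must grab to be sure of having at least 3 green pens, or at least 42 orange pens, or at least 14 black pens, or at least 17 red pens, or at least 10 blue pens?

The worst case stops just short of every target: 13 black, 2 green, 41 orange, 9 blue, 16 red — 13 + 2 + 41 + 9 + 16 = 81 pens.
One more pen must push some ink color to its target, so 81 + 1 = 82.

82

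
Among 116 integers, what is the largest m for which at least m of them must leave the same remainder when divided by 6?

20

The 116 integers fall into 6 residue classes modulo 6.
If each of the 6 residue classes modulo 6 held at most 19, the total would be at most 6 × 19 = 114 < 116, a contradiction.
So at least one holds ⌈116/6⌉ = 20.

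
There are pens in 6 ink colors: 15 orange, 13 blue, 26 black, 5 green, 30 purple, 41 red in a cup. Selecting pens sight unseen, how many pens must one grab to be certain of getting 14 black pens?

The worst case draws every non-black pen first: 15 + 13 + 5 + 30 + 41 = 104.
The next 14 draws are then forced to be black, giving 104 + 14 = 118.

118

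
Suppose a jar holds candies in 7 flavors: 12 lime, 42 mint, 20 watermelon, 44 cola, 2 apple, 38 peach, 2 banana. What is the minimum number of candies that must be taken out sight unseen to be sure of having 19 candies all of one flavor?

In the worst case we take at most 18 of each flavor, but all 12 lime, all 2 apple, and all 2 banana (fewer than 18), giving 12 + 18 + 18 + 18 + 2 + 18 + 2 = 88.
One more candy then forces some flavor to 19, so 88 + 1 = 89.

89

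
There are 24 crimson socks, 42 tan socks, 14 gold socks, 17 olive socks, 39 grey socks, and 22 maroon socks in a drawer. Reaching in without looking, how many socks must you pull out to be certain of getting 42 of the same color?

158

Treat the 6 colors as pigeonholes.
In the worst case we take at most 41 of each color, but all 24 crimson, all 14 gold, all 17 olive, all 39 grey, and all 22 maroon (fewer than 41), giving 24 + 41 + 14 + 17 + 39 + 22 = 157.
One more sock then forces some color to 42, so 157 + 1 = 158.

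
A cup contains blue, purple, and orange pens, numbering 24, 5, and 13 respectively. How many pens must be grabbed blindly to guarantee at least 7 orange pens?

36

To avoid orange pens as long as possible, exhaust the other 2 ink colors first.
The worst case draws every non-orange pen first: 24 + 5 = 29.
The next 7 draws are then forced to be orange, giving 29 + 7 = 36.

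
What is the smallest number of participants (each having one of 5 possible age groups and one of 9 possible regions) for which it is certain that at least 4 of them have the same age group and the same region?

136

There are 5 × 9 = 45 (age group, region) combinations acting as pigeonholes.
With 45 × 3 = 135 participants we could place exactly 3 in each, with no (age group, region) pair reaching 4.
One more forces some (age group, region) pair to hold 4, so 135 + 1 = 136.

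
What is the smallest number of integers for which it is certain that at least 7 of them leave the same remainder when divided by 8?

49

There are 8 residue classes modulo 8 acting as pigeonholes.
With 8 × 6 = 48 integers we could place exactly 6 in each, with no class reaching 7.
One more forces some class to hold 7, so 48 + 1 = 49.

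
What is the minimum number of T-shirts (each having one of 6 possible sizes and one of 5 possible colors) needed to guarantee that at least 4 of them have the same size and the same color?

There are 6 × 5 = 30 (size, color) combinations acting as pigeonholes.
With 30 × 3 = 90 T-shirts we could place exactly 3 in each, with no (size, color) pair reaching 4.
One more forces some (size, color) pair to hold 4, so 90 + 1 = 91.

91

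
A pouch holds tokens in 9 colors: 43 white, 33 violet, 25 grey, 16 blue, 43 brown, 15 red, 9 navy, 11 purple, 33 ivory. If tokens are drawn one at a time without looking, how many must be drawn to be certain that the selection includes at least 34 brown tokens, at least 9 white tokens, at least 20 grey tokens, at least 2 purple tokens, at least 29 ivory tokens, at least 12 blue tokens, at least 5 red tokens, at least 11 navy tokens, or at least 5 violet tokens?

118

The worst case stops just short of every target: 8 white, 4 violet, 19 grey, 11 blue, 33 brown, 4 red, all 9 navy, 1 purple, 28 ivory — 8 + 4 + 19 + 11 + 33 + 4 + 9 + 1 + 28 = 117 tokens.
One more token must push some color to its target, so 117 + 1 = 118.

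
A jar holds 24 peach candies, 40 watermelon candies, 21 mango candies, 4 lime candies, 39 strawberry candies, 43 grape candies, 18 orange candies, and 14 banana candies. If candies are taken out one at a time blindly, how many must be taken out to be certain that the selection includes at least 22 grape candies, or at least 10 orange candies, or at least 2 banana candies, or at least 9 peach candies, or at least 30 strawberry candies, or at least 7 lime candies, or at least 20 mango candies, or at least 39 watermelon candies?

The worst case stops just short of every target: 8 peach, 38 watermelon, 19 mango, all 4 lime, 29 strawberry, 21 grape, 9 orange, 1 banana — 8 + 38 + 19 + 4 + 29 + 21 + 9 + 1 = 129 candies.
One more candy must push some flavor to its target, so 129 + 1 = 130.

130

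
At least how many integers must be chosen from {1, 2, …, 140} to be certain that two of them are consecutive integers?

71

Partition {1, …, 140} into 70 pairs: {1,2}, {3,4}, …, {139,140}.
Choosing 70 integers — say the 70 even numbers 2, 4, …, 140 — takes one from each pair and avoids the property.
Choosing 71 forces two into the same pair by pigeonhole, and those are consecutive. So 71.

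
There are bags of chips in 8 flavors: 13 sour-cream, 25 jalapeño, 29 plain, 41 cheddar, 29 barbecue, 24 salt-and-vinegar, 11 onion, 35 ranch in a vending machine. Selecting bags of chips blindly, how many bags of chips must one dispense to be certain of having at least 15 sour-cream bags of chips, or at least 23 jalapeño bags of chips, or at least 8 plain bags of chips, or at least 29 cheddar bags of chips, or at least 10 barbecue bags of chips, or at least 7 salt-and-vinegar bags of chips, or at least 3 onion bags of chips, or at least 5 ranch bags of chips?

The worst case stops just short of every target: all 13 sour-cream, 22 jalapeño, 7 plain, 28 cheddar, 9 barbecue, 6 salt-and-vinegar, 2 onion, 4 ranch — 13 + 22 + 7 + 28 + 9 + 6 + 2 + 4 = 91 bags of chips.
One more bag of chips must push some flavor to its target, so 91 + 1 = 92.

92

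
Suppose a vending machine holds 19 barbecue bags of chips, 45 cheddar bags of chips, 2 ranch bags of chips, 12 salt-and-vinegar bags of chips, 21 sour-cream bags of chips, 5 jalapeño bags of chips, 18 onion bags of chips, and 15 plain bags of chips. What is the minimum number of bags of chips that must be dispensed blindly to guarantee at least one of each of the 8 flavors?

The hardest flavor to obtain is ranch: we could draw every other bag of chips first — 137 − 2 = 135 bags of chips — without a single ranch one.
The next draw must be ranch, so 135 + 1 = 136.

136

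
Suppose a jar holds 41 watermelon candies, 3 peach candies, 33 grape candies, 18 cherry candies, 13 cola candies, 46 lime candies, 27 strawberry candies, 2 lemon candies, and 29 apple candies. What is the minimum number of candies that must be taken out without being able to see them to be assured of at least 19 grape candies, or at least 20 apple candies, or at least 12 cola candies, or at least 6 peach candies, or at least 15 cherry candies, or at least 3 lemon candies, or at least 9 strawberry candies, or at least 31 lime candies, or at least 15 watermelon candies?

120

Each of the 9 flavors has its own threshold; avoid all of them simultaneously.
The worst case stops just short of every target: 14 watermelon, all 3 peach, 18 grape, 14 cherry, 11 cola, 30 lime, 8 strawberry, 2 lemon, 19 apple — 14 + 3 + 18 + 14 + 11 + 30 + 8 + 2 + 19 = 119 candies.
One more candy must push some flavor to its target, so 119 + 1 = 120.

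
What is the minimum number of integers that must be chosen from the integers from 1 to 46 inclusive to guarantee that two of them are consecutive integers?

Partition {1, …, 46} into 23 pairs: {1,2}, {3,4}, …, {45,46}.
Choosing 23 integers — say the 23 even numbers 2, 4, …, 46 — takes one from each pair and avoids the property.
Choosing 24 forces two into the same pair by pigeonhole, and those are consecutive. So 24.

24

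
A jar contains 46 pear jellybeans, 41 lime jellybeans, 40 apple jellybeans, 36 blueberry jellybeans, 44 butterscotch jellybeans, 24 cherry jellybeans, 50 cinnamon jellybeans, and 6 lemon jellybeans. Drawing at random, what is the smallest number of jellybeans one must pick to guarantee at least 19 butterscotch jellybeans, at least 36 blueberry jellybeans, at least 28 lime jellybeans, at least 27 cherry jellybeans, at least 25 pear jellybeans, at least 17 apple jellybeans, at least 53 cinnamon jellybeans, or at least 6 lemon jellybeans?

The worst case stops just short of every target: 24 pear, 27 lime, 16 apple, 35 blueberry, 18 butterscotch, all 24 cherry, all 50 cinnamon, 5 lemon — 24 + 27 + 16 + 35 + 18 + 24 + 50 + 5 = 199 jellybeans.
One more jellybean must push some flavor to its target, so 199 + 1 = 200.

200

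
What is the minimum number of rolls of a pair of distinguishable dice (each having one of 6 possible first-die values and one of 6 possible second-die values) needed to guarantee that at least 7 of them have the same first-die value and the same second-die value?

217

There are 6 × 6 = 36 (first-die value, second-die value) combinations acting as pigeonholes.
With 36 × 6 = 216 rolls of a pair of distinguishable dice we could place exactly 6 in each, with no (first-die value, second-die value) pair reaching 7.
One more forces some (first-die value, second-die value) pair to hold 7, so 216 + 1 = 217.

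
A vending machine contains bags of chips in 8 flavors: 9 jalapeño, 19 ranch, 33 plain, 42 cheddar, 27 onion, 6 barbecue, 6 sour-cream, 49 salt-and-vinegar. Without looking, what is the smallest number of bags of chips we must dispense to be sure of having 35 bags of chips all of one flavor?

169

Treat the 8 flavors as pigeonholes.
In the worst case we take at most 34 of each flavor, but all 9 jalapeño, all 19 ranch, all 33 plain, all 27 onion, all 6 barbecue, and all 6 sour-cream (fewer than 34), giving 9 + 19 + 33 + 34 + 27 + 6 + 6 + 34 = 168.
One more bag of chips then forces some flavor to 35, so 168 + 1 = 169.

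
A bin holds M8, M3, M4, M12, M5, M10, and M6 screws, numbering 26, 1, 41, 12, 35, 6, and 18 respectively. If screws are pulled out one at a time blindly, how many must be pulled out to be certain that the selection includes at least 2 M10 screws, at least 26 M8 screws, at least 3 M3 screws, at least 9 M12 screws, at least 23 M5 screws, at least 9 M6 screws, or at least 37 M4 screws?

102

The worst case stops just short of every target: 25 M8, all 1 M3, 36 M4, 8 M12, 22 M5, 1 M10, 8 M6 — 25 + 1 + 36 + 8 + 22 + 1 + 8 = 101 screws.
One more screw must push some size to its target, so 101 + 1 = 102.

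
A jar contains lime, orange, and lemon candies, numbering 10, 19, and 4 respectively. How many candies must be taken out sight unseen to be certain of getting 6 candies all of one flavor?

In the worst case we take at most 5 of each flavor, but all 4 lemon (fewer than 5), giving 5 + 5 + 4 = 14.
One more candy then forces some flavor to 6, so 14 + 1 = 15.

15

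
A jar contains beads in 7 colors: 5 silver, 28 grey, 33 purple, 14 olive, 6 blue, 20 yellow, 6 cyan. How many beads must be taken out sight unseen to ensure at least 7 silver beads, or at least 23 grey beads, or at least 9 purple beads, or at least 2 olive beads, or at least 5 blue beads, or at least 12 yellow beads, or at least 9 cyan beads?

Each of the 7 colors has its own threshold; avoid all of them simultaneously.
The worst case stops just short of every target: all 5 silver, 22 grey, 8 purple, 1 olive, 4 blue, 11 yellow, all 6 cyan — 5 + 22 + 8 + 1 + 4 + 11 + 6 = 57 beads.
One more bead must push some color to its target, so 57 + 1 = 58.

58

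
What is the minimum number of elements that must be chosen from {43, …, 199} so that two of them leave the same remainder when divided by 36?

37

Group the integers by remainder mod 36; there are 36 residue classes, each nonempty in this range.
Choosing one from each class (36 integers) avoids any shared remainder.
One more choice must repeat a class, so two differ by a multiple of 36. Hence 36 + 1 = 37.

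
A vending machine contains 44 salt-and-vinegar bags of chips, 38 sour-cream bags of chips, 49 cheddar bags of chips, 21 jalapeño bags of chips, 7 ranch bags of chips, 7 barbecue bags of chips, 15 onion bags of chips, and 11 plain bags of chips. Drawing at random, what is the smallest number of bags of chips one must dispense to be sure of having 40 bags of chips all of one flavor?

In the worst case we take at most 39 of each flavor, but all 38 sour-cream, all 21 jalapeño, all 7 ranch, all 7 barbecue, all 15 onion, and all 11 plain (fewer than 39), giving 39 + 38 + 39 + 21 + 7 + 7 + 15 + 11 = 177.
One more bag of chips then forces some flavor to 40, so 177 + 1 = 178.

178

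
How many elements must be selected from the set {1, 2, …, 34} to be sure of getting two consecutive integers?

18

Partition {1, …, 34} into 17 pairs: {1,2}, {3,4}, …, {33,34}.
Choosing 17 integers — say the 17 even numbers 2, 4, …, 34 — takes one from each pair and avoids the property.
Choosing 18 forces two into the same pair by pigeonhole, and those are consecutive. So 18.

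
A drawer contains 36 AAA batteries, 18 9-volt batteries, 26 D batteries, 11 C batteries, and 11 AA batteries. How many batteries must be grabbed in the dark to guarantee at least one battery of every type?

92

The hardest type to obtain is C: we could draw every other battery first — 102 − 11 = 91 batteries — without a single C one.
The next draw must be C, so 91 + 1 = 92.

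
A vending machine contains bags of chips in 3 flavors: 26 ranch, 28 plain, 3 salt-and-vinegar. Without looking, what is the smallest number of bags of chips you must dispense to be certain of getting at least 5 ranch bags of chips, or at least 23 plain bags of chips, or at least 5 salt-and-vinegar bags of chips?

30

The worst case stops just short of every target: 4 ranch, 22 plain, all 3 salt-and-vinegar — 4 + 22 + 3 = 29 bags of chips.
One more bag of chips must push some flavor to its target, so 29 + 1 = 30.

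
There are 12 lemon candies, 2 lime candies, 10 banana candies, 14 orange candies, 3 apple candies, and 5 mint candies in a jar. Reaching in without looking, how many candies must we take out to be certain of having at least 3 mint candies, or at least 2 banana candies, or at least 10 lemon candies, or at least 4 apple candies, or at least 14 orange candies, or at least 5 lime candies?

31

Each of the 6 flavors has its own threshold; avoid all of them simultaneously.
The worst case stops just short of every target: 9 lemon, all 2 lime, 1 banana, 13 orange, 3 apple, 2 mint — 9 + 2 + 1 + 13 + 3 + 2 = 30 candies.
One more candy must push some flavor to its target, so 30 + 1 = 31.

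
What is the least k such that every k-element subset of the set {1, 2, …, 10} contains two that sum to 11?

Partition {1, …, 10} into 5 pairs: {1,10}, {2,9}, …, {5,6}.
Choosing 5 integers — say the integers 1 through 5 — takes one from each pair and avoids the property.
Choosing 6 forces two into the same pair by pigeonhole, and those sum to 11. So 6.

6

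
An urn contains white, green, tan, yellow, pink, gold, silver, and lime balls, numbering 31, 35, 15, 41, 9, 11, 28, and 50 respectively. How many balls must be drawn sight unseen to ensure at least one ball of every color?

The hardest color to obtain is pink: we could draw every other ball first — 220 − 9 = 211 balls — without a single pink one.
The next draw must be pink, so 211 + 1 = 212.

212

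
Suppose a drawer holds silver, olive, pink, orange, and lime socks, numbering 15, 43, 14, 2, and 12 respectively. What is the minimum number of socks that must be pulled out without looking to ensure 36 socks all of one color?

In the worst case we take at most 35 of each color, but all 15 silver, all 14 pink, all 2 orange, and all 12 lime (fewer than 35), giving 15 + 35 + 14 + 2 + 12 = 78.
One more sock then forces some color to 36, so 78 + 1 = 79.

79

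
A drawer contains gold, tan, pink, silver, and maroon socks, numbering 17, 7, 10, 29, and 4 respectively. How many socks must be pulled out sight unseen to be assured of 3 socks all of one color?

11

Treat the 5 colors as pigeonholes.
The worst case takes 2 socks of each color without reaching 3 of any: 5 × 2 = 10.
The next sock must bring some color to 3, so 10 + 1 = 11.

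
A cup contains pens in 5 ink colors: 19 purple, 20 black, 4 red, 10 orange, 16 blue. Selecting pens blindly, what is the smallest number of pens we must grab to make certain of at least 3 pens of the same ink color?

Treat the 5 ink colors as pigeonholes.
The worst case takes 2 pens of each ink color without reaching 3 of any: 5 × 2 = 10.
The next pen must bring some ink color to 3, so 10 + 1 = 11.

11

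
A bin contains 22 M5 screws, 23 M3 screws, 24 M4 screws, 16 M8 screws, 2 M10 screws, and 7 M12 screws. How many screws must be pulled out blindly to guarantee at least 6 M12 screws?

The worst case draws every non-M12 screw first: 22 + 23 + 24 + 16 + 2 = 87.
The next 6 draws are then forced to be M12, giving 87 + 6 = 93.

93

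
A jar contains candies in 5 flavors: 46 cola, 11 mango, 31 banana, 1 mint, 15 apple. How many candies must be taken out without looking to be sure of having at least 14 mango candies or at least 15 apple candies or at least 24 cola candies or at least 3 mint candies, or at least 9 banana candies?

The worst case stops just short of every target: 23 cola, all 11 mango, 8 banana, all 1 mint, 14 apple — 23 + 11 + 8 + 1 + 14 = 57 candies.
One more candy must push some flavor to its target, so 57 + 1 = 58.

58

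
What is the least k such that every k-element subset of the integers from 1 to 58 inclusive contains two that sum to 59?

Partition {1, …, 58} into 29 pairs: {1,58}, {2,57}, …, {29,30}.
Choosing 29 integers — say the integers 1 through 29 — takes one from each pair and avoids the property.
Choosing 30 forces two into the same pair by pigeonhole, and those sum to 59. So 30.

30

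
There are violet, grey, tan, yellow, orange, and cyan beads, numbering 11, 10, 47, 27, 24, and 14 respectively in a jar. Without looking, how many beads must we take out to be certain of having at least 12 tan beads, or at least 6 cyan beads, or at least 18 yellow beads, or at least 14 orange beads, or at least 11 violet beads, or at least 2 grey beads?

58

Each of the 6 colors has its own threshold; avoid all of them simultaneously.
The worst case stops just short of every target: 10 violet, 1 grey, 11 tan, 17 yellow, 13 orange, 5 cyan — 10 + 1 + 11 + 17 + 13 + 5 = 57 beads.
One more bead must push some color to its target, so 57 + 1 = 58.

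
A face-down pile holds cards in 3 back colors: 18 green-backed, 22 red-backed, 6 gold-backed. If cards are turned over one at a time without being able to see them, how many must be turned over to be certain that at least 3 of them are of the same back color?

7

Treat the 3 back colors as pigeonholes.
The worst case takes 2 cards of each back color without reaching 3 of any: 3 × 2 = 6.
The next card must bring some back color to 3, so 6 + 1 = 7.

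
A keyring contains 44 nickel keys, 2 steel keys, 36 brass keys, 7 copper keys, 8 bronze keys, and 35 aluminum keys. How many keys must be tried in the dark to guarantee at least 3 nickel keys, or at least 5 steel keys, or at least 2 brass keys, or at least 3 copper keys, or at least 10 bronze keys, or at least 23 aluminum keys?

38

Each of the 6 types has its own threshold; avoid all of them simultaneously.
The worst case stops just short of every target: 2 nickel, all 2 steel, 1 brass, 2 copper, all 8 bronze, 22 aluminum — 2 + 2 + 1 + 2 + 8 + 22 = 37 keys.
One more key must push some type to its target, so 37 + 1 = 38.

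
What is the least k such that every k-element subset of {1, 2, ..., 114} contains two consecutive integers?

58

Partition {1, …, 114} into 57 pairs: {1,2}, {3,4}, …, {113,114}.
Choosing 57 integers — say the 57 even numbers 2, 4, …, 114 — takes one from each pair and avoids the property.
Choosing 58 forces two into the same pair by pigeonhole, and those are consecutive. So 58.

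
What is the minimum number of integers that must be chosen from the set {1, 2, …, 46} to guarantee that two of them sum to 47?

24

Partition {1, …, 46} into 23 pairs: {1,46}, {2,45}, …, {23,24}.
Choosing 23 integers — say the integers 1 through 23 — takes one from each pair and avoids the property.
Choosing 24 forces two into the same pair by pigeonhole, and those sum to 47. So 24.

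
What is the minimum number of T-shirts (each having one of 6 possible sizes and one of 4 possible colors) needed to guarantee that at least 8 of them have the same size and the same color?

There are 6 × 4 = 24 (size, color) combinations acting as pigeonholes.
With 24 × 7 = 168 T-shirts we could place exactly 7 in each, with no (size, color) pair reaching 8.
One more forces some (size, color) pair to hold 8, so 168 + 1 = 169.

169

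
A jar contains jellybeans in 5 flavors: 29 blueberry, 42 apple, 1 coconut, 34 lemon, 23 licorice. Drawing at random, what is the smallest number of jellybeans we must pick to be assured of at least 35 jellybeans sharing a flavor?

Treat the 5 flavors as pigeonholes.
In the worst case we take at most 34 of each flavor, but all 29 blueberry, all 1 coconut, and all 23 licorice (fewer than 34), giving 29 + 34 + 1 + 34 + 23 = 121.
One more jellybean then forces some flavor to 35, so 121 + 1 = 122.

122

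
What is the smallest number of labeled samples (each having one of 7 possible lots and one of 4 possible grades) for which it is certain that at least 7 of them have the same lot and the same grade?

There are 7 × 4 = 28 (lot, grade) combinations acting as pigeonholes.
With 28 × 6 = 168 labeled samples we could place exactly 6 in each, with no (lot, grade) pair reaching 7.
One more forces some (lot, grade) pair to hold 7, so 168 + 1 = 169.

169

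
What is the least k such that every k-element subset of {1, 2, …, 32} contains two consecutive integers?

Partition {1, …, 32} into 16 pairs: {1,2}, {3,4}, …, {31,32}.
Choosing 16 integers — say the 16 even numbers 2, 4, …, 32 — takes one from each pair and avoids the property.
Choosing 17 forces two into the same pair by pigeonhole, and those are consecutive. So 17.

17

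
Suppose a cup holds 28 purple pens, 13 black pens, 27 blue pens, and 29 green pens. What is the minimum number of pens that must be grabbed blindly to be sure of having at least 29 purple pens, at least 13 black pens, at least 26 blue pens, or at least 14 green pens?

79

The worst case stops just short of every target: 28 purple, 12 black, 25 blue, 13 green — 28 + 12 + 25 + 13 = 78 pens.
One more pen must push some ink color to its target, so 78 + 1 = 79.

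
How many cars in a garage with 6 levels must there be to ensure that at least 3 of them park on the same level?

13

There are 6 levels acting as pigeonholes.
With 6 × 2 = 12 cars we could place exactly 2 in each, with no class reaching 3.
One more forces some class to hold 3, so 12 + 1 = 13.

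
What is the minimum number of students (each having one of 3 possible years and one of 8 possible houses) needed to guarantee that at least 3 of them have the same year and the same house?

There are 3 × 8 = 24 (year, house) combinations acting as pigeonholes.
With 24 × 2 = 48 students we could place exactly 2 in each, with no (year, house) pair reaching 3.
One more forces some (year, house) pair to hold 3, so 48 + 1 = 49.

49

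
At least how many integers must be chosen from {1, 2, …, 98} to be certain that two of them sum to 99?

Partition {1, …, 98} into 49 pairs: {1,98}, {2,97}, …, {49,50}.
Choosing 49 integers — say the integers 1 through 49 — takes one from each pair and avoids the property.
Choosing 50 forces two into the same pair by pigeonhole, and those sum to 99. So 50.

50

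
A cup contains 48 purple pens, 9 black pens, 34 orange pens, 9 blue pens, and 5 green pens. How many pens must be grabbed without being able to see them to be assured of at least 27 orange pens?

98

To avoid orange pens as long as possible, exhaust the other 4 ink colors first.
The worst case draws every non-orange pen first: 48 + 9 + 9 + 5 = 71.
The next 27 draws are then forced to be orange, giving 71 + 27 = 98.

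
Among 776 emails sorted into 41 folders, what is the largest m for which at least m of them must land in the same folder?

19

If each of the 41 folders held at most 18, the total would be at most 41 × 18 = 738 < 776, a contradiction.
So at least one holds ⌈776/41⌉ = 19.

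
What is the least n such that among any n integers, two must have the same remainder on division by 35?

Two integers differ by a multiple of 35 exactly when they share a remainder mod 35.
There are 35 residue classes mod 35, so 35 integers can all lie in distinct classes.
One more integer must repeat a residue, giving a difference divisible by 35. So n = 35 + 1 = 36.

36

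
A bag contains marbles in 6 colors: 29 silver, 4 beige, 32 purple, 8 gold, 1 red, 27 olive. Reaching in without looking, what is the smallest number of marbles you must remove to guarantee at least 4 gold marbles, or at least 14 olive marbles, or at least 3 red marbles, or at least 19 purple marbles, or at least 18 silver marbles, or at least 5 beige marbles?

57

The worst case stops just short of every target: 17 silver, 4 beige, 18 purple, 3 gold, all 1 red, 13 olive — 17 + 4 + 18 + 3 + 1 + 13 = 56 marbles.
One more marble must push some color to its target, so 56 + 1 = 57.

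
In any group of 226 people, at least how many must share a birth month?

19

If each of the 12 months of the year held at most 18, the total would be at most 12 × 18 = 216 < 226, a contradiction.
So at least one holds ⌈226/12⌉ = 19.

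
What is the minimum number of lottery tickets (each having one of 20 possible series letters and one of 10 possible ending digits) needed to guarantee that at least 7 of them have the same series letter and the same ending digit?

1201

There are 20 × 10 = 200 (series letter, ending digit) combinations acting as pigeonholes.
With 200 × 6 = 1200 lottery tickets we could place exactly 6 in each, with no (series letter, ending digit) pair reaching 7.
One more forces some (series letter, ending digit) pair to hold 7, so 1200 + 1 = 1201.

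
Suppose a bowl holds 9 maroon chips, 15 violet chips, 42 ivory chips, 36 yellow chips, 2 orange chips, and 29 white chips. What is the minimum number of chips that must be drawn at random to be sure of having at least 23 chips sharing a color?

93

In the worst case we take at most 22 of each color, but all 9 maroon, all 15 violet, and all 2 orange (fewer than 22), giving 9 + 15 + 22 + 22 + 2 + 22 = 92.
One more chip then forces some color to 23, so 92 + 1 = 93.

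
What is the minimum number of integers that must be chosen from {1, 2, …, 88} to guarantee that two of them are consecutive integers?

Partition {1, …, 88} into 44 pairs: {1,2}, {3,4}, …, {87,88}.
Choosing 44 integers — say the 44 even numbers 2, 4, …, 88 — takes one from each pair and avoids the property.
Choosing 45 forces two into the same pair by pigeonhole, and those are consecutive. So 45.

45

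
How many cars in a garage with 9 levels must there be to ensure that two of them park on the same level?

10

There are 9 levels acting as pigeonholes.
With 9 cars we could place one in each, avoiding any repeat.
One more forces some class to hold 2, so 9 + 1 = 10.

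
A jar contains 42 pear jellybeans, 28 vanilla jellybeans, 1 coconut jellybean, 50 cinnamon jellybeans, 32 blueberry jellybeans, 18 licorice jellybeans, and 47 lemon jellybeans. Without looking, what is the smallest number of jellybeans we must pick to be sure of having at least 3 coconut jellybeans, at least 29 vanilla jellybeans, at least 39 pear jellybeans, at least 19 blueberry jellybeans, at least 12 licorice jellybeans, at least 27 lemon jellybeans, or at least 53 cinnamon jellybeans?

173

Each of the 7 flavors has its own threshold; avoid all of them simultaneously.
The worst case stops just short of every target: 38 pear, 28 vanilla, all 1 coconut, all 50 cinnamon, 18 blueberry, 11 licorice, 26 lemon — 38 + 28 + 1 + 50 + 18 + 11 + 26 = 172 jellybeans.
One more jellybean must push some flavor to its target, so 172 + 1 = 173.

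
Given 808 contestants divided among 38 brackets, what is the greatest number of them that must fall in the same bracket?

22

The 808 contestants fall into 38 brackets.
If each of the 38 brackets held at most 21, the total would be at most 38 × 21 = 798 < 808, a contradiction.
So at least one holds ⌈808/38⌉ = 22.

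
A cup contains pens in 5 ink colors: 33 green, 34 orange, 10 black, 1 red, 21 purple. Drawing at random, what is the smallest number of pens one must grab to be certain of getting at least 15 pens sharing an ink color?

Treat the 5 ink colors as pigeonholes.
In the worst case we take at most 14 of each ink color, but all 10 black and all 1 red (fewer than 14), giving 14 + 14 + 10 + 1 + 14 = 53.
One more pen then forces some ink color to 15, so 53 + 1 = 54.

54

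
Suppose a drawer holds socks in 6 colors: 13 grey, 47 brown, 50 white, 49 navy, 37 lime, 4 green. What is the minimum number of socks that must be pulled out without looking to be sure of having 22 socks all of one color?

Treat the 6 colors as pigeonholes.
In the worst case we take at most 21 of each color, but all 13 grey and all 4 green (fewer than 21), giving 13 + 21 + 21 + 21 + 21 + 4 = 101.
One more sock then forces some color to 22, so 101 + 1 = 102.

102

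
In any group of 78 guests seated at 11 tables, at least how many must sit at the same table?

If each of the 11 tables held at most 7, the total would be at most 11 × 7 = 77 < 78, a contradiction.
So at least one holds ⌈78/11⌉ = 8.

8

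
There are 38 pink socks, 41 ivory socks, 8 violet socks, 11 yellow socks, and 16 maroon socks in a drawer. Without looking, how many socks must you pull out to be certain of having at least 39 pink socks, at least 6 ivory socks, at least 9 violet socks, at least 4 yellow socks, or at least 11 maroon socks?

The worst case stops just short of every target: 38 pink, 5 ivory, 8 violet, 3 yellow, 10 maroon — 38 + 5 + 8 + 3 + 10 = 64 socks.
One more sock must push some color to its target, so 64 + 1 = 65.

65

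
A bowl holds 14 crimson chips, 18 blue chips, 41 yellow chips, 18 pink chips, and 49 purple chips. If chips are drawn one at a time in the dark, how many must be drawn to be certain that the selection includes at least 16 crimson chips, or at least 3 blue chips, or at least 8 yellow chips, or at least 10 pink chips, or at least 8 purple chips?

40

Each of the 5 colors has its own threshold; avoid all of them simultaneously.
The worst case stops just short of every target: all 14 crimson, 2 blue, 7 yellow, 9 pink, 7 purple — 14 + 2 + 7 + 9 + 7 = 39 chips.
One more chip must push some color to its target, so 39 + 1 = 40.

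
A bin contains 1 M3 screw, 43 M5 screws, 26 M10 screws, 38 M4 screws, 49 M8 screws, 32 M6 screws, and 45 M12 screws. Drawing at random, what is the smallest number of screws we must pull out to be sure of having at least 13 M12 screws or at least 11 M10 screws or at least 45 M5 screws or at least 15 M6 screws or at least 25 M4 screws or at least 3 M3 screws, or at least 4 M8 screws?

Each of the 7 sizes has its own threshold; avoid all of them simultaneously.
The worst case stops just short of every target: all 1 M3, all 43 M5, 10 M10, 24 M4, 3 M8, 14 M6, 12 M12 — 1 + 43 + 10 + 24 + 3 + 14 + 12 = 107 screws.
One more screw must push some size to its target, so 107 + 1 = 108.

108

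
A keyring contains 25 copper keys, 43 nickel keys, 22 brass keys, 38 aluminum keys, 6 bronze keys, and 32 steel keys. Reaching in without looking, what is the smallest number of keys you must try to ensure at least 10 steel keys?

144

The worst case draws every non-steel key first: 25 + 43 + 22 + 38 + 6 = 134.
The next 10 draws are then forced to be steel, giving 134 + 10 = 144.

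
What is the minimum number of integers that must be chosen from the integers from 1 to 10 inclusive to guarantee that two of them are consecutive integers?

Partition {1, …, 10} into 5 pairs: {1,2}, {3,4}, …, {9,10}.
Choosing 5 integers — say the 5 even numbers 2, 4, …, 10 — takes one from each pair and avoids the property.
Choosing 6 forces two into the same pair by pigeonhole, and those are consecutive. So 6.

6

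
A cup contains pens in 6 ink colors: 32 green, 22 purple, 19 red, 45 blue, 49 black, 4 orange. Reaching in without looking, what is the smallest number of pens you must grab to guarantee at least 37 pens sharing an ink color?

150

Treat the 6 ink colors as pigeonholes.
In the worst case we take at most 36 of each ink color, but all 32 green, all 22 purple, all 19 red, and all 4 orange (fewer than 36), giving 32 + 22 + 19 + 36 + 36 + 4 = 149.
One more pen then forces some ink color to 37, so 149 + 1 = 150.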